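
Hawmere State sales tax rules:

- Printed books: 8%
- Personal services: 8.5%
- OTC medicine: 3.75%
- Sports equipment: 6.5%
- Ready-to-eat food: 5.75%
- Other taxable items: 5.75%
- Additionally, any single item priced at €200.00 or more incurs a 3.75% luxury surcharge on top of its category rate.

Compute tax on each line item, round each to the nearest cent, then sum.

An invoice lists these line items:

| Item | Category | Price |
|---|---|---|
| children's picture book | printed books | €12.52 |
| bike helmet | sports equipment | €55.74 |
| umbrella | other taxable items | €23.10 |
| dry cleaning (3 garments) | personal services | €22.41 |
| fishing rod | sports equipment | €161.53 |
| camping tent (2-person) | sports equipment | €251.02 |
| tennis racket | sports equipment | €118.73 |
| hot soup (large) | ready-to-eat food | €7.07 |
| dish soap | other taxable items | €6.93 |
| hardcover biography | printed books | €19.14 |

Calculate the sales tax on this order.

Children's picture book €12.52: printed books → 8% → €1.00
Bike helmet €55.74: sports equipment → 6.5% → €3.62
Umbrella €23.10: other taxable items → 5.75% → €1.33
Dry cleaning (3 garments) €22.41: personal services → 8.5% → €1.90
Fishing rod €161.53: sports equipment → 6.5% → €10.50
Camping tent (2-person) €251.02: sports equipment → 6.5% + 3.75% surcharge = 10.25% → €25.73
Tennis racket €118.73: sports equipment → 6.5% → €7.72
Hot soup (large) €7.07: ready-to-eat food → 5.75% → €0.41
Dish soap €6.93: other taxable items → 5.75% → €0.40
Hardcover biography €19.14: printed books → 8% → €1.53
Total tax = €1.00 + €3.62 + €1.33 + €1.90 + €10.50 + €25.73 + €7.72 + €0.41 + €0.40 + €1.53 = €54.14

€54.14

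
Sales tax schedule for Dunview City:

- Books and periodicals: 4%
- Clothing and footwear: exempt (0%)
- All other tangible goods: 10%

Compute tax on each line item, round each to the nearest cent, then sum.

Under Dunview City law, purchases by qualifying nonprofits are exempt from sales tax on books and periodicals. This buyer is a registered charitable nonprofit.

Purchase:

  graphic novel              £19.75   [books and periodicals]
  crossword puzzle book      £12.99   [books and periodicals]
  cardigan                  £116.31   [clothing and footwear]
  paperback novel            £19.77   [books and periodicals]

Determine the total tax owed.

Graphic novel £19.75: books and periodicals, buyer-exempt → 0% → £0.00
Crossword puzzle book £12.99: books and periodicals, buyer-exempt → 0% → £0.00
Cardigan £116.31: clothing and footwear → 0% → £0.00
Paperback novel £19.77: books and periodicals, buyer-exempt → 0% → £0.00
Total tax = £0.00

£0.00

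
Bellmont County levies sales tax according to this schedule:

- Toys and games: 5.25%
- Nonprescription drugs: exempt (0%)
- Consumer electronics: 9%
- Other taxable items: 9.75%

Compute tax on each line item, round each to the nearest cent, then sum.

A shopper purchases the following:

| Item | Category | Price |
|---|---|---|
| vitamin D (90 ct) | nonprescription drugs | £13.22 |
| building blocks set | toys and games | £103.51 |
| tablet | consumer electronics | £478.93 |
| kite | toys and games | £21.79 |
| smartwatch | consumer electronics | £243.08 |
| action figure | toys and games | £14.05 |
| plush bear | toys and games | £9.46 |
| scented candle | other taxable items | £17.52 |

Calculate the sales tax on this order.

£74.50

Vitamin D (90 ct) £13.22: nonprescription drugs → 0% → £0.00
Building blocks set £103.51: toys and games → 5.25% → £5.43
Tablet £478.93: consumer electronics → 9% → £43.10
Kite £21.79: toys and games → 5.25% → £1.14
Smartwatch £243.08: consumer electronics → 9% → £21.88
Action figure £14.05: toys and games → 5.25% → £0.74
Plush bear £9.46: toys and games → 5.25% → £0.50
Scented candle £17.52: other taxable items → 9.75% → £1.71
Total tax = £5.43 + £43.10 + £1.14 + £21.88 + £0.74 + £0.50 + £1.71 = £74.50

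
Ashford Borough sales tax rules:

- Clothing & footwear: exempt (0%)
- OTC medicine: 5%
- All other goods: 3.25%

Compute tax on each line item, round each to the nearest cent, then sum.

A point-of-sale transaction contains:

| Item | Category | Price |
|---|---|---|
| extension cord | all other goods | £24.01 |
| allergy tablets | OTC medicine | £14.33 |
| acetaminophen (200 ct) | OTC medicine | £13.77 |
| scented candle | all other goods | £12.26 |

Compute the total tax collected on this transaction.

Extension cord £24.01: all other goods → 3.25% → £0.78
Allergy tablets £14.33: OTC medicine → 5% → £0.72
Acetaminophen (200 ct) £13.77: OTC medicine → 5% → £0.69
Scented candle £12.26: all other goods → 3.25% → £0.40
Total tax = £0.78 + £0.72 + £0.69 + £0.40 = £2.59

£2.59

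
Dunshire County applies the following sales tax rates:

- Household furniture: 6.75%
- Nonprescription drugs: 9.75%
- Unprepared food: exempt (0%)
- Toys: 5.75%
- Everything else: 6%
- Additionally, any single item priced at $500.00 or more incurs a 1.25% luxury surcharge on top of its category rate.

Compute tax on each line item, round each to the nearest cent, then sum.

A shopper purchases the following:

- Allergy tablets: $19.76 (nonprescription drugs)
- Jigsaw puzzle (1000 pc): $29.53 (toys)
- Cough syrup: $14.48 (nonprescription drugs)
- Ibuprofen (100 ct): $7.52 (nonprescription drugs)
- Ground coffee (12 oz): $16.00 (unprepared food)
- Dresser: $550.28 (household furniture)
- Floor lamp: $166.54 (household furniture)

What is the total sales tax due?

$61.03

Allergy tablets $19.76: nonprescription drugs → 9.75% → $1.93
Jigsaw puzzle (1000 pc) $29.53: toys → 5.75% → $1.70
Cough syrup $14.48: nonprescription drugs → 9.75% → $1.41
Ibuprofen (100 ct) $7.52: nonprescription drugs → 9.75% → $0.73
Ground coffee (12 oz) $16.00: unprepared food → 0% → $0.00
Dresser $550.28: household furniture → 6.75% + 1.25% surcharge = 8% → $44.02
Floor lamp $166.54: household furniture → 6.75% → $11.24
Total tax = $1.93 + $1.70 + $1.41 + $0.73 + $44.02 + $11.24 = $61.03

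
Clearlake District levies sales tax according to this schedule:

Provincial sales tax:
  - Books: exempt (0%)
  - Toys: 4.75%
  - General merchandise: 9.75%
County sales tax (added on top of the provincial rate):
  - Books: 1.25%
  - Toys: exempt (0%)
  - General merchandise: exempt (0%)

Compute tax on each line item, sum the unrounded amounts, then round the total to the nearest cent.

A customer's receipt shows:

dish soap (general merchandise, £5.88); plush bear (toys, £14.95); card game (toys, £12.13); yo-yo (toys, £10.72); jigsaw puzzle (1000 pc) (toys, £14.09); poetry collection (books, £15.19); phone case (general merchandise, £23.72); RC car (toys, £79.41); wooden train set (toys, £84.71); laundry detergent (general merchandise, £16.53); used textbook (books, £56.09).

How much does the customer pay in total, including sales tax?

Dish soap £5.88: general merchandise → 9.75% + 0% county = 9.75% → £0.5733
Plush bear £14.95: toys → 4.75% + 0% county = 4.75% → £0.710125
Card game £12.13: toys → 4.75% + 0% county = 4.75% → £0.576175
Yo-yo £10.72: toys → 4.75% + 0% county = 4.75% → £0.5092
Jigsaw puzzle (1000 pc) £14.09: toys → 4.75% + 0% county = 4.75% → £0.669275
Poetry collection £15.19: books → 0% + 1.25% county = 1.25% → £0.189875
Phone case £23.72: general merchandise → 9.75% + 0% county = 9.75% → £2.3127
RC car £79.41: toys → 4.75% + 0% county = 4.75% → £3.771975
Wooden train set £84.71: toys → 4.75% + 0% county = 4.75% → £4.023725
Laundry detergent £16.53: general merchandise → 9.75% + 0% county = 9.75% → £1.611675
Used textbook £56.09: books → 0% + 1.25% county = 1.25% → £0.701125
Subtotal = £333.42; unrounded tax = £15.64915 → £15.65; total due = £349.07

£349.07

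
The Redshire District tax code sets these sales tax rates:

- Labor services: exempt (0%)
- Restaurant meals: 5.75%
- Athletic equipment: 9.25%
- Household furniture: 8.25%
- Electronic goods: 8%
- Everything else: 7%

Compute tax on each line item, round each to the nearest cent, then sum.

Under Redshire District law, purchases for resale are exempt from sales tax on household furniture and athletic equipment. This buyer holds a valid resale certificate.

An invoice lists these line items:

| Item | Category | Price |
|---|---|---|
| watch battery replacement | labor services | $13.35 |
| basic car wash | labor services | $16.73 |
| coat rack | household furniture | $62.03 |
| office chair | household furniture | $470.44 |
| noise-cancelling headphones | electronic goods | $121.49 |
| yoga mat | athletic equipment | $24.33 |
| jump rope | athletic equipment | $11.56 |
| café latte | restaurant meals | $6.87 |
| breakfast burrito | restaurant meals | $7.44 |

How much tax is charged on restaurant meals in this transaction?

$0.83

Café latte $6.87: restaurant meals → 5.75% → $0.40
Breakfast burrito $7.44: restaurant meals → 5.75% → $0.43
Tax on restaurant meals = $0.40 + $0.43 = $0.83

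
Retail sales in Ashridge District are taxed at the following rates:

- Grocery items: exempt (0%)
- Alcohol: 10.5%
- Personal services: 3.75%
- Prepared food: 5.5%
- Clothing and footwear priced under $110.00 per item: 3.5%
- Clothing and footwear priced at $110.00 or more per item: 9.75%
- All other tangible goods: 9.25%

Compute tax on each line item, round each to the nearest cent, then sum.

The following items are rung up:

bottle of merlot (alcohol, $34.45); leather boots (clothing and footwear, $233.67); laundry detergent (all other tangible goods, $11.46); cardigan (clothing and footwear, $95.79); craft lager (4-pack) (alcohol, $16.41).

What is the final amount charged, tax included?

Bottle of merlot $34.45: alcohol → 10.5% → $3.62
Leather boots $233.67: clothing and footwear, $110.00 or more → 9.75% → $22.78
Laundry detergent $11.46: all other tangible goods → 9.25% → $1.06
Cardigan $95.79: clothing and footwear, under $110.00 → 3.5% → $3.35
Craft lager (4-pack) $16.41: alcohol → 10.5% → $1.72
Subtotal = $391.78; tax = $32.53; total due = $424.31

$424.31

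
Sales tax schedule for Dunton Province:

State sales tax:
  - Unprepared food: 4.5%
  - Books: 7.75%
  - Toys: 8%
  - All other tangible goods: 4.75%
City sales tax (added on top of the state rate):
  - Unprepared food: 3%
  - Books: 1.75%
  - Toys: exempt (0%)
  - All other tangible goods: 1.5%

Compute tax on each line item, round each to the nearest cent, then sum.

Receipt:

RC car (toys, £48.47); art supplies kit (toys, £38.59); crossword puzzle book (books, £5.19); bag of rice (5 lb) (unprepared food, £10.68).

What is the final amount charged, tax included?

RC car £48.47: toys → 8% + 0% city = 8% → £3.88
Art supplies kit £38.59: toys → 8% + 0% city = 8% → £3.09
Crossword puzzle book £5.19: books → 7.75% + 1.75% city = 9.5% → £0.49
Bag of rice (5 lb) £10.68: unprepared food → 4.5% + 3% city = 7.5% → £0.80
Subtotal = £102.93; tax = £8.26; total due = £111.19

£111.19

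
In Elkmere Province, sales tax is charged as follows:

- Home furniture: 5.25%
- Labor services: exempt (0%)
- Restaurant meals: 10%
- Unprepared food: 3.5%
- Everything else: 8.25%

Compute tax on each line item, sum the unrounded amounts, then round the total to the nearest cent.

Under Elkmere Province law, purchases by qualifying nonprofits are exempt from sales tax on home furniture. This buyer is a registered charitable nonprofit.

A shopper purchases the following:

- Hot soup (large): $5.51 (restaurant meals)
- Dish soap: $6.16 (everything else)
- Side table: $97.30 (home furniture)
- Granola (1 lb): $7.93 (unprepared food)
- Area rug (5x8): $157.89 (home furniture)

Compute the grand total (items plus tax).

$276.13

Hot soup (large) $5.51: restaurant meals → 10% → $0.551
Dish soap $6.16: everything else → 8.25% → $0.5082
Side table $97.30: home furniture, buyer-exempt → 0% → $0.00
Granola (1 lb) $7.93: unprepared food → 3.5% → $0.27755
Area rug (5x8) $157.89: home furniture, buyer-exempt → 0% → $0.00
Subtotal = $274.79; unrounded tax = $1.33675 → $1.34; total due = $276.13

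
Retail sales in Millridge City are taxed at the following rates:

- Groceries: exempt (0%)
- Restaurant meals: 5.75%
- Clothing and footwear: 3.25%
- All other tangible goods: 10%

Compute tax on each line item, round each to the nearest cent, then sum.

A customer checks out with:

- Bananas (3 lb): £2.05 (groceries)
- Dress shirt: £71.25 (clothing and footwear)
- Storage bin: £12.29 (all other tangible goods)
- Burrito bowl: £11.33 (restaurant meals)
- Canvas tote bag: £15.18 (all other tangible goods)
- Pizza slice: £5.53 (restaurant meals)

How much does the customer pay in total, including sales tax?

£123.67

Bananas (3 lb) £2.05: groceries → 0% → £0.00
Dress shirt £71.25: clothing and footwear → 3.25% → £2.32
Storage bin £12.29: all other tangible goods → 10% → £1.23
Burrito bowl £11.33: restaurant meals → 5.75% → £0.65
Canvas tote bag £15.18: all other tangible goods → 10% → £1.52
Pizza slice £5.53: restaurant meals → 5.75% → £0.32
Subtotal = £117.63; tax = £6.04; total due = £123.67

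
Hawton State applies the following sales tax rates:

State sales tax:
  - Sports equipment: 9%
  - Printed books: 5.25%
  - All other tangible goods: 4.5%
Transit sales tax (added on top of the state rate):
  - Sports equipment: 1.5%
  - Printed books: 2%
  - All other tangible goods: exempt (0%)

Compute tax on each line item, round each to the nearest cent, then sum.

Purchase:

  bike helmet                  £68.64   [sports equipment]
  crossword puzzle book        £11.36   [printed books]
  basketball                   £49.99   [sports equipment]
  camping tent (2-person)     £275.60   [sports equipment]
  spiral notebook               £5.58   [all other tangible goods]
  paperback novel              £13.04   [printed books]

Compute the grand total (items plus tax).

£467.63

Bike helmet £68.64: sports equipment → 9% + 1.5% transit = 10.5% → £7.21
Crossword puzzle book £11.36: printed books → 5.25% + 2% transit = 7.25% → £0.82
Basketball £49.99: sports equipment → 9% + 1.5% transit = 10.5% → £5.25
Camping tent (2-person) £275.60: sports equipment → 9% + 1.5% transit = 10.5% → £28.94
Spiral notebook £5.58: all other tangible goods → 4.5% + 0% transit = 4.5% → £0.25
Paperback novel £13.04: printed books → 5.25% + 2% transit = 7.25% → £0.95
Subtotal = £424.21; tax = £43.42; total due = £467.63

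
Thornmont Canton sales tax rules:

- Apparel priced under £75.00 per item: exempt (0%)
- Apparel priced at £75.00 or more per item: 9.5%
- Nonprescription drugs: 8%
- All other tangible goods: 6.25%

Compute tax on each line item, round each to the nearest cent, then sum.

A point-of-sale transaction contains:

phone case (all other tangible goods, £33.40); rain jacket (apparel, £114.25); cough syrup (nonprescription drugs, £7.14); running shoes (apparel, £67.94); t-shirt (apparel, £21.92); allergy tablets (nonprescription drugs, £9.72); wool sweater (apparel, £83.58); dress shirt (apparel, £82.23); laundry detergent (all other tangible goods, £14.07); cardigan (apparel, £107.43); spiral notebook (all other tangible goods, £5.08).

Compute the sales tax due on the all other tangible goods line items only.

Phone case £33.40: all other tangible goods → 6.25% → £2.09
Laundry detergent £14.07: all other tangible goods → 6.25% → £0.88
Spiral notebook £5.08: all other tangible goods → 6.25% → £0.32
Tax on all other tangible goods = £2.09 + £0.88 + £0.32 = £3.29

£3.29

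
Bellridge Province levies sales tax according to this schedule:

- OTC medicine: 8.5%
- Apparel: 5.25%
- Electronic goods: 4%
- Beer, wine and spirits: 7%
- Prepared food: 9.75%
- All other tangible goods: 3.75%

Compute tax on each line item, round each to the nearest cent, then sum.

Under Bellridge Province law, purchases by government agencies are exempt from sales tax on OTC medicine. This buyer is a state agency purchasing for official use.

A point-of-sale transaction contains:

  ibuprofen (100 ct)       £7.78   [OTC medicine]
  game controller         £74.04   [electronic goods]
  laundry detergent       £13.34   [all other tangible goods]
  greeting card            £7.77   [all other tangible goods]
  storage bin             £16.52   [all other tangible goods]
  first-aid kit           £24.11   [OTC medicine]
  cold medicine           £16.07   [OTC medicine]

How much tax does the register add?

£4.37

Ibuprofen (100 ct) £7.78: OTC medicine, buyer-exempt → 0% → £0.00
Game controller £74.04: electronic goods → 4% → £2.96
Laundry detergent £13.34: all other tangible goods → 3.75% → £0.50
Greeting card £7.77: all other tangible goods → 3.75% → £0.29
Storage bin £16.52: all other tangible goods → 3.75% → £0.62
First-aid kit £24.11: OTC medicine, buyer-exempt → 0% → £0.00
Cold medicine £16.07: OTC medicine, buyer-exempt → 0% → £0.00
Total tax = £2.96 + £0.50 + £0.29 + £0.62 = £4.37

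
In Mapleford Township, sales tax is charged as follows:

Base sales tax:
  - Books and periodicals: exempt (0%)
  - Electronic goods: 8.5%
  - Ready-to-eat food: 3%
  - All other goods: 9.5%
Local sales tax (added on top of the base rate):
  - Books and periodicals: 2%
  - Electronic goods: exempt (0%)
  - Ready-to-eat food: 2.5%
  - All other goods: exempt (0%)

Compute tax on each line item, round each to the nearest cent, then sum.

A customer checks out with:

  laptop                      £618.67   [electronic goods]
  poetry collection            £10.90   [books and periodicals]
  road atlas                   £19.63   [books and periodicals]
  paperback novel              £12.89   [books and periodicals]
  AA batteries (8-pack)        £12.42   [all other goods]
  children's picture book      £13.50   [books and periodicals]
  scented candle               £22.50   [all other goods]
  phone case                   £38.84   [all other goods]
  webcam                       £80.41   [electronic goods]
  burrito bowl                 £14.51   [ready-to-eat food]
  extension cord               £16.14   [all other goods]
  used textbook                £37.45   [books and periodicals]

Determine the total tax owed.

Laptop £618.67: electronic goods → 8.5% + 0% local = 8.5% → £52.59
Poetry collection £10.90: books and periodicals → 0% + 2% local = 2% → £0.22
Road atlas £19.63: books and periodicals → 0% + 2% local = 2% → £0.39
Paperback novel £12.89: books and periodicals → 0% + 2% local = 2% → £0.26
AA batteries (8-pack) £12.42: all other goods → 9.5% + 0% local = 9.5% → £1.18
Children's picture book £13.50: books and periodicals → 0% + 2% local = 2% → £0.27
Scented candle £22.50: all other goods → 9.5% + 0% local = 9.5% → £2.14
Phone case £38.84: all other goods → 9.5% + 0% local = 9.5% → £3.69
Webcam £80.41: electronic goods → 8.5% + 0% local = 8.5% → £6.83
Burrito bowl £14.51: ready-to-eat food → 3% + 2.5% local = 5.5% → £0.80
Extension cord £16.14: all other goods → 9.5% + 0% local = 9.5% → £1.53
Used textbook £37.45: books and periodicals → 0% + 2% local = 2% → £0.75
Total tax = £52.59 + £0.22 + £0.39 + £0.26 + £1.18 + £0.27 + £2.14 + £3.69 + £6.83 + £0.80 + £1.53 + £0.75 = £70.65

£70.65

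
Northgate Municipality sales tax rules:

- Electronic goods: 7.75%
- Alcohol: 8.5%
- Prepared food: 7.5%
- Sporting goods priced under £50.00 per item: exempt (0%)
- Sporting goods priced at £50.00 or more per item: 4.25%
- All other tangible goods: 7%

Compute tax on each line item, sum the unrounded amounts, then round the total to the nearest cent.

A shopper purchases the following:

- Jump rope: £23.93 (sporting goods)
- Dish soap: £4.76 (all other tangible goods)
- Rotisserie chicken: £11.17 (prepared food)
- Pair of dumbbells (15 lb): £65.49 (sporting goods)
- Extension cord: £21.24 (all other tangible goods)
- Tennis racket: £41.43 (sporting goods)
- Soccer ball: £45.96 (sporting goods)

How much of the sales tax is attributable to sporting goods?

£2.78

Jump rope £23.93: sporting goods, under £50.00 → 0% → £0.00
Pair of dumbbells (15 lb) £65.49: sporting goods, £50.00 or more → 4.25% → £2.783325
Tennis racket £41.43: sporting goods, under £50.00 → 0% → £0.00
Soccer ball £45.96: sporting goods, under £50.00 → 0% → £0.00
Tax on sporting goods: unrounded sum = £2.783325 → £2.78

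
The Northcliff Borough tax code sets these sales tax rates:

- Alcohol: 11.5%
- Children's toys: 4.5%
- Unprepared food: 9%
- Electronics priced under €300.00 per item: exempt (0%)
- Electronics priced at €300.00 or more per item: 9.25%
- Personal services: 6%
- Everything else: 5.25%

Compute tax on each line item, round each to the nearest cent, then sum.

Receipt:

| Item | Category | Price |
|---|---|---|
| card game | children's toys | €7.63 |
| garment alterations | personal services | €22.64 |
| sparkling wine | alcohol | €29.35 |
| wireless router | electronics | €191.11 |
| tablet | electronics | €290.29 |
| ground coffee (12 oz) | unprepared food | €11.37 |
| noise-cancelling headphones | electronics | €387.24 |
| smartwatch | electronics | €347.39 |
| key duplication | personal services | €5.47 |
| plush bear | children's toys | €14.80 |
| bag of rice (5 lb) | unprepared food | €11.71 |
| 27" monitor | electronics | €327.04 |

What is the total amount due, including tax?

Card game €7.63: children's toys → 4.5% → €0.34
Garment alterations €22.64: personal services → 6% → €1.36
Sparkling wine €29.35: alcohol → 11.5% → €3.38
Wireless router €191.11: electronics, under €300.00 → 0% → €0.00
Tablet €290.29: electronics, under €300.00 → 0% → €0.00
Ground coffee (12 oz) €11.37: unprepared food → 9% → €1.02
Noise-cancelling headphones €387.24: electronics, €300.00 or more → 9.25% → €35.82
Smartwatch €347.39: electronics, €300.00 or more → 9.25% → €32.13
Key duplication €5.47: personal services → 6% → €0.33
Plush bear €14.80: children's toys → 4.5% → €0.67
Bag of rice (5 lb) €11.71: unprepared food → 9% → €1.05
27" monitor €327.04: electronics, €300.00 or more → 9.25% → €30.25
Subtotal = €1646.04; tax = €106.35; total due = €1752.39

€1752.39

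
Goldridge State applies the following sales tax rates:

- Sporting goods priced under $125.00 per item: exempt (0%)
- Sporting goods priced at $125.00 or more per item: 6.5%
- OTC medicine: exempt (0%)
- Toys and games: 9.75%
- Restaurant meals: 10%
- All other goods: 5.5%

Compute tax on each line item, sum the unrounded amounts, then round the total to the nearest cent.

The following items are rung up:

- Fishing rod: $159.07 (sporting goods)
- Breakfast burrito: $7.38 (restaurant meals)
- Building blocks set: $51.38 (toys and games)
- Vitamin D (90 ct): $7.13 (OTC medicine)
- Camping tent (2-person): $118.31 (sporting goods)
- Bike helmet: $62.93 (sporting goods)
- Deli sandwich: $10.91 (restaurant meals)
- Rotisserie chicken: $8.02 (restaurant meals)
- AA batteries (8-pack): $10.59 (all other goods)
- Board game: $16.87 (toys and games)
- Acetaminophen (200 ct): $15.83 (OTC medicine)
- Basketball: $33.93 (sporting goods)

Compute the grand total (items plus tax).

$522.56

Fishing rod $159.07: sporting goods, $125.00 or more → 6.5% → $10.33955
Breakfast burrito $7.38: restaurant meals → 10% → $0.738
Building blocks set $51.38: toys and games → 9.75% → $5.00955
Vitamin D (90 ct) $7.13: OTC medicine → 0% → $0.00
Camping tent (2-person) $118.31: sporting goods, under $125.00 → 0% → $0.00
Bike helmet $62.93: sporting goods, under $125.00 → 0% → $0.00
Deli sandwich $10.91: restaurant meals → 10% → $1.091
Rotisserie chicken $8.02: restaurant meals → 10% → $0.802
AA batteries (8-pack) $10.59: all other goods → 5.5% → $0.58245
Board game $16.87: toys and games → 9.75% → $1.644825
Acetaminophen (200 ct) $15.83: OTC medicine → 0% → $0.00
Basketball $33.93: sporting goods, under $125.00 → 0% → $0.00
Subtotal = $502.35; unrounded tax = $20.207375 → $20.21; total due = $522.56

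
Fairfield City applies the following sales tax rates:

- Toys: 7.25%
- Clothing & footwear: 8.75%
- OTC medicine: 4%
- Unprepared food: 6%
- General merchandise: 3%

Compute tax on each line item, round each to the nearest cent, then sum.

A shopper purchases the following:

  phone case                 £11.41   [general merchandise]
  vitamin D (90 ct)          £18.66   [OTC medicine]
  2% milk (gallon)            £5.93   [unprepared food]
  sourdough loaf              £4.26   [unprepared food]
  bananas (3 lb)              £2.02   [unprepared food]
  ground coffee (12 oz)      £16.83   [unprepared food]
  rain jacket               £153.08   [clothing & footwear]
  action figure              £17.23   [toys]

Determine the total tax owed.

Phone case £11.41: general merchandise → 3% → £0.34
Vitamin D (90 ct) £18.66: OTC medicine → 4% → £0.75
2% milk (gallon) £5.93: unprepared food → 6% → £0.36
Sourdough loaf £4.26: unprepared food → 6% → £0.26
Bananas (3 lb) £2.02: unprepared food → 6% → £0.12
Ground coffee (12 oz) £16.83: unprepared food → 6% → £1.01
Rain jacket £153.08: clothing & footwear → 8.75% → £13.39
Action figure £17.23: toys → 7.25% → £1.25
Total tax = £0.34 + £0.75 + £0.36 + £0.26 + £0.12 + £1.01 + £13.39 + £1.25 = £17.48

£17.48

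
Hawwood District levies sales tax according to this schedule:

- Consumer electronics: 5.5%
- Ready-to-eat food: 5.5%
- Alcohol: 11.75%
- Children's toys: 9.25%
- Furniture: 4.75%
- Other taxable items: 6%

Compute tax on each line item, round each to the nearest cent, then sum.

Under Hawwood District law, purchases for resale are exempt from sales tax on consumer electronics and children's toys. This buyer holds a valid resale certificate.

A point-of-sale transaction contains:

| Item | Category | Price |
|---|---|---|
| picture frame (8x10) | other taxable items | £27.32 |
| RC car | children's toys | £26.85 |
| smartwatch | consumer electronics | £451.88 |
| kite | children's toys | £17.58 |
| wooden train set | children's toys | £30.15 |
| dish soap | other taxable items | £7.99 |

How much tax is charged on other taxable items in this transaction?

Picture frame (8x10) £27.32: other taxable items → 6% → £1.64
Dish soap £7.99: other taxable items → 6% → £0.48
Tax on other taxable items = £1.64 + £0.48 = £2.12

£2.12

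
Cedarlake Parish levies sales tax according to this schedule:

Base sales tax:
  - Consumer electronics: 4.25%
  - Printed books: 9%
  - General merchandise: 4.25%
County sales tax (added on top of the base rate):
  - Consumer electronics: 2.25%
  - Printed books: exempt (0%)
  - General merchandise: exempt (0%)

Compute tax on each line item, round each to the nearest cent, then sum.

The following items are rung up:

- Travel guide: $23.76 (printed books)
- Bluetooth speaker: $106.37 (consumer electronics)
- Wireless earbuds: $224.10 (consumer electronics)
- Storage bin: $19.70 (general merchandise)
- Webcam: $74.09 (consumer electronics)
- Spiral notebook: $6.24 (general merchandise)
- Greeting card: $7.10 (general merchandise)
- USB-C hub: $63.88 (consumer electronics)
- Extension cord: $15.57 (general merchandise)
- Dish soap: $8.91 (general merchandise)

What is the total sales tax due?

Travel guide $23.76: printed books → 9% + 0% county = 9% → $2.14
Bluetooth speaker $106.37: consumer electronics → 4.25% + 2.25% county = 6.5% → $6.91
Wireless earbuds $224.10: consumer electronics → 4.25% + 2.25% county = 6.5% → $14.57
Storage bin $19.70: general merchandise → 4.25% + 0% county = 4.25% → $0.84
Webcam $74.09: consumer electronics → 4.25% + 2.25% county = 6.5% → $4.82
Spiral notebook $6.24: general merchandise → 4.25% + 0% county = 4.25% → $0.27
Greeting card $7.10: general merchandise → 4.25% + 0% county = 4.25% → $0.30
USB-C hub $63.88: consumer electronics → 4.25% + 2.25% county = 6.5% → $4.15
Extension cord $15.57: general merchandise → 4.25% + 0% county = 4.25% → $0.66
Dish soap $8.91: general merchandise → 4.25% + 0% county = 4.25% → $0.38
Total tax = $2.14 + $6.91 + $14.57 + $0.84 + $4.82 + $0.27 + $0.30 + $4.15 + $0.66 + $0.38 = $35.04

$35.04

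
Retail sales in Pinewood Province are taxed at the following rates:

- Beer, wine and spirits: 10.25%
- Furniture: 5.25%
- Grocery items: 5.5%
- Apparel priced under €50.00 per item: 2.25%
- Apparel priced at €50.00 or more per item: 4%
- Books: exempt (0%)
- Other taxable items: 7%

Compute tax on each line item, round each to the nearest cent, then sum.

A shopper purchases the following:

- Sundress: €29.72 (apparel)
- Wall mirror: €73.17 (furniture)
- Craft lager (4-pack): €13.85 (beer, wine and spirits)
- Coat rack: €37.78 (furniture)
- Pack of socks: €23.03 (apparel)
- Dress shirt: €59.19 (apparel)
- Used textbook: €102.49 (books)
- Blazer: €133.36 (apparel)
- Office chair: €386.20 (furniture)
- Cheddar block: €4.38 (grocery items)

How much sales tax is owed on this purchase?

Sundress €29.72: apparel, under €50.00 → 2.25% → €0.67
Wall mirror €73.17: furniture → 5.25% → €3.84
Craft lager (4-pack) €13.85: beer, wine and spirits → 10.25% → €1.42
Coat rack €37.78: furniture → 5.25% → €1.98
Pack of socks €23.03: apparel, under €50.00 → 2.25% → €0.52
Dress shirt €59.19: apparel, €50.00 or more → 4% → €2.37
Used textbook €102.49: books → 0% → €0.00
Blazer €133.36: apparel, €50.00 or more → 4% → €5.33
Office chair €386.20: furniture → 5.25% → €20.28
Cheddar block €4.38: grocery items → 5.5% → €0.24
Total tax = €0.67 + €3.84 + €1.42 + €1.98 + €0.52 + €2.37 + €5.33 + €20.28 + €0.24 = €36.65

€36.65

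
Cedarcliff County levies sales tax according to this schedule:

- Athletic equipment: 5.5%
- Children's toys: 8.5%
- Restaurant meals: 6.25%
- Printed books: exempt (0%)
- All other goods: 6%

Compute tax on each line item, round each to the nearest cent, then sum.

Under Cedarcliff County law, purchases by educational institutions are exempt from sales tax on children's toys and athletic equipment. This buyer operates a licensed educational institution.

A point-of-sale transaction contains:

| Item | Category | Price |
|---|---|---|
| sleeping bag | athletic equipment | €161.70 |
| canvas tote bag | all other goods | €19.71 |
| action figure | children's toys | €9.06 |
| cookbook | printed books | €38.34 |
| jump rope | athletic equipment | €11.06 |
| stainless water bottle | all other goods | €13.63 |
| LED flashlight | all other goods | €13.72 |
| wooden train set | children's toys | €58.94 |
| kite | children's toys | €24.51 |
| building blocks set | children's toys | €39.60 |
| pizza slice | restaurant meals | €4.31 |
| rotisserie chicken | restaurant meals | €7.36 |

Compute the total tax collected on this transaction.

Sleeping bag €161.70: athletic equipment, buyer-exempt → 0% → €0.00
Canvas tote bag €19.71: all other goods → 6% → €1.18
Action figure €9.06: children's toys, buyer-exempt → 0% → €0.00
Cookbook €38.34: printed books → 0% → €0.00
Jump rope €11.06: athletic equipment, buyer-exempt → 0% → €0.00
Stainless water bottle €13.63: all other goods → 6% → €0.82
LED flashlight €13.72: all other goods → 6% → €0.82
Wooden train set €58.94: children's toys, buyer-exempt → 0% → €0.00
Kite €24.51: children's toys, buyer-exempt → 0% → €0.00
Building blocks set €39.60: children's toys, buyer-exempt → 0% → €0.00
Pizza slice €4.31: restaurant meals → 6.25% → €0.27
Rotisserie chicken €7.36: restaurant meals → 6.25% → €0.46
Total tax = €1.18 + €0.82 + €0.82 + €0.27 + €0.46 = €3.55

€3.55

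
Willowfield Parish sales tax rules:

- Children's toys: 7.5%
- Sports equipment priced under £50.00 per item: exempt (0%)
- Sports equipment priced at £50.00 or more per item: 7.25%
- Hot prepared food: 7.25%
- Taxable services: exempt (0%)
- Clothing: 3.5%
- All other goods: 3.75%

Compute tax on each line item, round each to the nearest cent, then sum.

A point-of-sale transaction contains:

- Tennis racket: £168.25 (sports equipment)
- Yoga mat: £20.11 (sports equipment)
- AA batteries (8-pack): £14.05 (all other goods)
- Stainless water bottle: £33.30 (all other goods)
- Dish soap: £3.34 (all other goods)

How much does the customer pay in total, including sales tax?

Tennis racket £168.25: sports equipment, £50.00 or more → 7.25% → £12.20
Yoga mat £20.11: sports equipment, under £50.00 → 0% → £0.00
AA batteries (8-pack) £14.05: all other goods → 3.75% → £0.53
Stainless water bottle £33.30: all other goods → 3.75% → £1.25
Dish soap £3.34: all other goods → 3.75% → £0.13
Subtotal = £239.05; tax = £14.11; total due = £253.16

£253.16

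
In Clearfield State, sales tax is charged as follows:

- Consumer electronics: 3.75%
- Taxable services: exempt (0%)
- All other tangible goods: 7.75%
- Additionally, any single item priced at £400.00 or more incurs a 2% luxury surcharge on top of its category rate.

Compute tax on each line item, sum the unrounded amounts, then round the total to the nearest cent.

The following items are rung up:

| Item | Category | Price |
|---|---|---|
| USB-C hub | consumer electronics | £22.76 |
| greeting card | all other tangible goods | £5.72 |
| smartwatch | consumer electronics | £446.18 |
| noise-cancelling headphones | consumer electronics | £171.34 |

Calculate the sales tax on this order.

£33.38

USB-C hub £22.76: consumer electronics → 3.75% → £0.8535
Greeting card £5.72: all other tangible goods → 7.75% → £0.4433
Smartwatch £446.18: consumer electronics → 3.75% + 2% surcharge = 5.75% → £25.65535
Noise-cancelling headphones £171.34: consumer electronics → 3.75% → £6.42525
Unrounded tax sum = £33.3774 → £33.38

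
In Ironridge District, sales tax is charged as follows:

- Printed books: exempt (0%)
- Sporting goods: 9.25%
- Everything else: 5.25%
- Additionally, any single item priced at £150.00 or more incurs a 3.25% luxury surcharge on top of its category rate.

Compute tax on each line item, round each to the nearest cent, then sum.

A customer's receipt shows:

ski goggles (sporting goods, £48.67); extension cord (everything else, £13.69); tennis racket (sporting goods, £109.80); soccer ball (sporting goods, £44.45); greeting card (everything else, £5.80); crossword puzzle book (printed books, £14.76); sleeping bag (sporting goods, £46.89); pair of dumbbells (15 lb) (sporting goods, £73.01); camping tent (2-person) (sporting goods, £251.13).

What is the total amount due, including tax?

£670.47

Ski goggles £48.67: sporting goods → 9.25% → £4.50
Extension cord £13.69: everything else → 5.25% → £0.72
Tennis racket £109.80: sporting goods → 9.25% → £10.16
Soccer ball £44.45: sporting goods → 9.25% → £4.11
Greeting card £5.80: everything else → 5.25% → £0.30
Crossword puzzle book £14.76: printed books → 0% → £0.00
Sleeping bag £46.89: sporting goods → 9.25% → £4.34
Pair of dumbbells (15 lb) £73.01: sporting goods → 9.25% → £6.75
Camping tent (2-person) £251.13: sporting goods → 9.25% + 3.25% surcharge = 12.5% → £31.39
Subtotal = £608.20; tax = £62.27; total due = £670.47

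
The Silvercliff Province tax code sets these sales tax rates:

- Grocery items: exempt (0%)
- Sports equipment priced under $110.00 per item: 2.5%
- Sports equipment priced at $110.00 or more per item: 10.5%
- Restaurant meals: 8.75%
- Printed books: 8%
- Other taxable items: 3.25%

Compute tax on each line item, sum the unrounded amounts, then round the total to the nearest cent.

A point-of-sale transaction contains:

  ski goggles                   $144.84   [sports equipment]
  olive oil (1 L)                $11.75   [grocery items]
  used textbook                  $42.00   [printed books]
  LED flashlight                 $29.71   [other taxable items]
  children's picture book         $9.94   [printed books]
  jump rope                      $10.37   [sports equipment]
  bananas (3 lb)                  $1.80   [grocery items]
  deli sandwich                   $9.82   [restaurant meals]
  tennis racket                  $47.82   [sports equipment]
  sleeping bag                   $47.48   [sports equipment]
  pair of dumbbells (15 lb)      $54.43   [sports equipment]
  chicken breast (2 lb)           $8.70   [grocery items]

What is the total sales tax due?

$25.19

Ski goggles $144.84: sports equipment, $110.00 or more → 10.5% → $15.2082
Olive oil (1 L) $11.75: grocery items → 0% → $0.00
Used textbook $42.00: printed books → 8% → $3.36
LED flashlight $29.71: other taxable items → 3.25% → $0.965575
Children's picture book $9.94: printed books → 8% → $0.7952
Jump rope $10.37: sports equipment, under $110.00 → 2.5% → $0.25925
Bananas (3 lb) $1.80: grocery items → 0% → $0.00
Deli sandwich $9.82: restaurant meals → 8.75% → $0.85925
Tennis racket $47.82: sports equipment, under $110.00 → 2.5% → $1.1955
Sleeping bag $47.48: sports equipment, under $110.00 → 2.5% → $1.187
Pair of dumbbells (15 lb) $54.43: sports equipment, under $110.00 → 2.5% → $1.36075
Chicken breast (2 lb) $8.70: grocery items → 0% → $0.00
Unrounded tax sum = $25.190725 → $25.19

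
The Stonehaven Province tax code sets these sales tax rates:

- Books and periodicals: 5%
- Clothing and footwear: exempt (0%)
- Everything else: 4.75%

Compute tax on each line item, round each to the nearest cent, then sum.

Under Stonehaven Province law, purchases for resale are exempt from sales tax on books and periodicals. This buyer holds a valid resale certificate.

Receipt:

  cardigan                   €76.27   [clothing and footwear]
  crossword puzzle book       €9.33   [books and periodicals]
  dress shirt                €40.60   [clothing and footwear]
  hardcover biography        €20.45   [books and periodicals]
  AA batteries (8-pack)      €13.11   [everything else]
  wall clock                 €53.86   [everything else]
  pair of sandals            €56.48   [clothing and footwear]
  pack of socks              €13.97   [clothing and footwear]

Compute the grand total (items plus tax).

Cardigan €76.27: clothing and footwear → 0% → €0.00
Crossword puzzle book €9.33: books and periodicals, buyer-exempt → 0% → €0.00
Dress shirt €40.60: clothing and footwear → 0% → €0.00
Hardcover biography €20.45: books and periodicals, buyer-exempt → 0% → €0.00
AA batteries (8-pack) €13.11: everything else → 4.75% → €0.62
Wall clock €53.86: everything else → 4.75% → €2.56
Pair of sandals €56.48: clothing and footwear → 0% → €0.00
Pack of socks €13.97: clothing and footwear → 0% → €0.00
Subtotal = €284.07; tax = €3.18; total due = €287.25

€287.25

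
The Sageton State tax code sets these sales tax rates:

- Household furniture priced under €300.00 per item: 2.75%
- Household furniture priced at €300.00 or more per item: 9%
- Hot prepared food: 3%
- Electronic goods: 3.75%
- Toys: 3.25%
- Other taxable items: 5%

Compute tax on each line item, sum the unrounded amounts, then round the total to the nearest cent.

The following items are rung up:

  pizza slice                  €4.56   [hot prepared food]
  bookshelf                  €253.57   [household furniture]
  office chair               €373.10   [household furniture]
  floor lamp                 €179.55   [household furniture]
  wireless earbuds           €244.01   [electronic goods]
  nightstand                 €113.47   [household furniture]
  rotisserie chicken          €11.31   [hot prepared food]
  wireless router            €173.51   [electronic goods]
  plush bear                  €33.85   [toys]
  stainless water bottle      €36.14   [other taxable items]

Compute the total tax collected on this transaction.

€67.65

Pizza slice €4.56: hot prepared food → 3% → €0.1368
Bookshelf €253.57: household furniture, under €300.00 → 2.75% → €6.973175
Office chair €373.10: household furniture, €300.00 or more → 9% → €33.579
Floor lamp €179.55: household furniture, under €300.00 → 2.75% → €4.937625
Wireless earbuds €244.01: electronic goods → 3.75% → €9.150375
Nightstand €113.47: household furniture, under €300.00 → 2.75% → €3.120425
Rotisserie chicken €11.31: hot prepared food → 3% → €0.3393
Wireless router €173.51: electronic goods → 3.75% → €6.506625
Plush bear €33.85: toys → 3.25% → €1.100125
Stainless water bottle €36.14: other taxable items → 5% → €1.807
Unrounded tax sum = €67.65045 → €67.65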